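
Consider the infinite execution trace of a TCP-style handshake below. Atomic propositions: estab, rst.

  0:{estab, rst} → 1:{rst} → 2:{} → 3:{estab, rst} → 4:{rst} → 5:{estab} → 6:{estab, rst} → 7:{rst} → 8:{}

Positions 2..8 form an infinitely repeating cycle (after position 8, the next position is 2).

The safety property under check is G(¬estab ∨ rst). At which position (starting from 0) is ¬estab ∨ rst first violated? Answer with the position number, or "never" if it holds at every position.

5

Check ¬estab ∨ rst at each position in order: 0 ✓, 1 ✓, 2 ✓, 3 ✓, 4 ✓.
At position 5 the labels are {estab}, so ¬estab ∨ rst is false there. This is the first violation.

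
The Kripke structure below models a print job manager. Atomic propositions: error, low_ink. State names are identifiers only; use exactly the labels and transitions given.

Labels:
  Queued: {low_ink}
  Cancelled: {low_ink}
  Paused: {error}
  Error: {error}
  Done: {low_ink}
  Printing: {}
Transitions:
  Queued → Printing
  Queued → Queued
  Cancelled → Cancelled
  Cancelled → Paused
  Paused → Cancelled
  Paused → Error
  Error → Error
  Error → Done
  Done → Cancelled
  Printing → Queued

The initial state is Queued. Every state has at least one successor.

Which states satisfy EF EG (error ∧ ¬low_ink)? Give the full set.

States satisfying EG (error ∧ ¬low_ink): {Paused, Error}.
States satisfying EF EG (error ∧ ¬low_ink): {Cancelled, Paused, Error, Done}.

{Cancelled, Paused, Error, Done}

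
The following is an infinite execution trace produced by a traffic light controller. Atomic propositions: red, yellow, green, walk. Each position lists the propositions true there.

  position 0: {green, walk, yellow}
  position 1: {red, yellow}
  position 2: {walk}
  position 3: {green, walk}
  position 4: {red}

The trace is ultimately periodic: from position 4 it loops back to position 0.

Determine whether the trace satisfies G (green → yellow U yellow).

Violated

green → yellow U yellow must hold at every position from 0 onward. It fails at position 3, so G (green → yellow U yellow) is false.
Positions where green holds: 0, 3.
Check yellow U yellow at each: 0→ok, 3→fails.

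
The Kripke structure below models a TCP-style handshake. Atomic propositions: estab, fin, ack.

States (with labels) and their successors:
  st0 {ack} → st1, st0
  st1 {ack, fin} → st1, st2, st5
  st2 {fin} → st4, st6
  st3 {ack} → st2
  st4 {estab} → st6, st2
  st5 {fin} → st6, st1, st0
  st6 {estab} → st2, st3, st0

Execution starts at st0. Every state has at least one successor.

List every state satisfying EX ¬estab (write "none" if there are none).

{st0, st1, st3, st4, st5, st6}

States satisfying ¬estab: {st0, st1, st2, st3, st5}.
States satisfying EX ¬estab: {st0, st1, st3, st4, st5, st6}.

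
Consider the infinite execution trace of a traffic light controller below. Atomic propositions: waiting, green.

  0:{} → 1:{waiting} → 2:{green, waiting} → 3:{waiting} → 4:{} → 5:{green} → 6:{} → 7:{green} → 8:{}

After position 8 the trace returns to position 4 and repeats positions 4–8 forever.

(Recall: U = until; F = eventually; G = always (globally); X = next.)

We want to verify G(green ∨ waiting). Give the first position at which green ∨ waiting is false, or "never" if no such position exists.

At position 0 the labels are {}, so green ∨ waiting is false there. This is the first violation.

0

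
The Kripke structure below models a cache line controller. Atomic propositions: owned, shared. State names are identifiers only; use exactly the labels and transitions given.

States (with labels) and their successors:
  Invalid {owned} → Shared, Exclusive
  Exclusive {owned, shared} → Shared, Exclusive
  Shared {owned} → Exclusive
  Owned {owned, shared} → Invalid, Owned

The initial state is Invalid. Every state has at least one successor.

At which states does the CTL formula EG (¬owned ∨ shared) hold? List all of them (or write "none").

States satisfying ¬owned ∨ shared: {Exclusive, Owned}.
States satisfying EG (¬owned ∨ shared): {Exclusive, Owned}.

{Exclusive, Owned}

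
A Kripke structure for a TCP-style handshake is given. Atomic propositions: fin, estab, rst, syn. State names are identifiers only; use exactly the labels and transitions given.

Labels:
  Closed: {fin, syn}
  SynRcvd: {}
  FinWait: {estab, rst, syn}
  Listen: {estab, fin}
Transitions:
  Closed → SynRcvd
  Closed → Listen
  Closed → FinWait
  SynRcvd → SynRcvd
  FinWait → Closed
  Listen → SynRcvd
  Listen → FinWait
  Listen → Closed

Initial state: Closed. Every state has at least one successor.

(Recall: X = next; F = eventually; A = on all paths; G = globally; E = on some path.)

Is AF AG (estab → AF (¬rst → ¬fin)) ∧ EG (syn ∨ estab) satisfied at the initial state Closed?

Does not hold

States satisfying AG (estab → AF (¬rst → ¬fin)): {SynRcvd}.
States satisfying AF AG (estab → AF (¬rst → ¬fin)): {SynRcvd}.
States satisfying syn ∨ estab: {Closed, FinWait, Listen}.
States satisfying EG (syn ∨ estab): {Closed, FinWait, Listen}.
States satisfying AF AG (estab → AF (¬rst → ¬fin)) ∧ EG (syn ∨ estab): ∅.
Closed ∉ Sat(AF AG (estab → AF (¬rst → ¬fin)) ∧ EG (syn ∨ estab)).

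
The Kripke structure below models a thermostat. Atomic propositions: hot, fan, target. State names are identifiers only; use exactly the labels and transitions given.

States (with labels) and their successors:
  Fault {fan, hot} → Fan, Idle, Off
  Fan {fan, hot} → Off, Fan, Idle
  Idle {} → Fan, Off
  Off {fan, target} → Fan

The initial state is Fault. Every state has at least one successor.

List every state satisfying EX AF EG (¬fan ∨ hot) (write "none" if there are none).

{Fault, Fan, Idle, Off}

States satisfying AF EG (¬fan ∨ hot): {Fault, Fan, Idle, Off}.
States satisfying EX AF EG (¬fan ∨ hot): {Fault, Fan, Idle, Off}.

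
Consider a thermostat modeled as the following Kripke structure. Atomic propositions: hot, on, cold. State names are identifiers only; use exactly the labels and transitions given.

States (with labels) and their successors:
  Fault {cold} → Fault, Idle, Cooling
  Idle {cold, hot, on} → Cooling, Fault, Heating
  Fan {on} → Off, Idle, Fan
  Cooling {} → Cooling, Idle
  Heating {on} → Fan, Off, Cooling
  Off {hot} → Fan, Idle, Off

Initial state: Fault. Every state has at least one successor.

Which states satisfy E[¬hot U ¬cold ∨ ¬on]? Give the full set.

{Fault, Fan, Cooling, Heating, Off}

States satisfying ¬hot: {Fault, Fan, Cooling, Heating}.
States satisfying ¬cold ∨ ¬on: {Fault, Fan, Cooling, Heating, Off}.
States satisfying E[¬hot U ¬cold ∨ ¬on]: {Fault, Fan, Cooling, Heating, Off}.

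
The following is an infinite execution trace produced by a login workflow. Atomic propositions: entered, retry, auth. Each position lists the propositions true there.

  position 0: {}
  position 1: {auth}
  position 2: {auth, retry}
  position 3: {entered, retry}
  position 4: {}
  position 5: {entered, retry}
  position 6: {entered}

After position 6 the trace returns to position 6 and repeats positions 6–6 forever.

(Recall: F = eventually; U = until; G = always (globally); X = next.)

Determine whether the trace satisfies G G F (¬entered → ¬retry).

G F (¬entered → ¬retry) holds at every position 0..6, and those are all positions ever visited, so G G F (¬entered → ¬retry) holds.

Holds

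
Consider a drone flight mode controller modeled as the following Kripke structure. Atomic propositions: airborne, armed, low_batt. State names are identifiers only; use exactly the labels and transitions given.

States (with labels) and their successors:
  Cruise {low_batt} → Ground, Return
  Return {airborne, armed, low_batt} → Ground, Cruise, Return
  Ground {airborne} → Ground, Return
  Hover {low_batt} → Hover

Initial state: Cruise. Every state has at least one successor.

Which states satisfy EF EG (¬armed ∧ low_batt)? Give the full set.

States satisfying EG (¬armed ∧ low_batt): {Hover}.
States satisfying EF EG (¬armed ∧ low_batt): {Hover}.

{Hover}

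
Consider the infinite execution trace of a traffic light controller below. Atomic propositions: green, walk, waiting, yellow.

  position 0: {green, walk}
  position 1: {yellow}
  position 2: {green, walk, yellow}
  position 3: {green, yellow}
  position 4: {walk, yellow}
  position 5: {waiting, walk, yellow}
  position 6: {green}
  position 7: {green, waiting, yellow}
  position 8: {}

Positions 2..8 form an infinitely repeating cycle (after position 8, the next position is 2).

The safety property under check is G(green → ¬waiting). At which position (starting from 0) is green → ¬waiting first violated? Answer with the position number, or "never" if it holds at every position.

Check green → ¬waiting at each position in order: 0 ✓, 1 ✓, 2 ✓, 3 ✓, 4 ✓, 5 ✓, 6 ✓.
At position 7 the labels are {green, waiting, yellow}, so green → ¬waiting is false there. This is the first violation.

7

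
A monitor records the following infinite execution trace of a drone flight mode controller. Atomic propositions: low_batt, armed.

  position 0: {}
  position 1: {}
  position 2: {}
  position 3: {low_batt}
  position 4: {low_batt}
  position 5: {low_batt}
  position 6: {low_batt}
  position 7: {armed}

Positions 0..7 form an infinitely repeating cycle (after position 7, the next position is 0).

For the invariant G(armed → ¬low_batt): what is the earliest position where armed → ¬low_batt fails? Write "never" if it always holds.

never

armed → ¬low_batt holds at every position 0..7, and those are all the positions the trace ever visits, so the invariant G(armed → ¬low_batt) is never violated.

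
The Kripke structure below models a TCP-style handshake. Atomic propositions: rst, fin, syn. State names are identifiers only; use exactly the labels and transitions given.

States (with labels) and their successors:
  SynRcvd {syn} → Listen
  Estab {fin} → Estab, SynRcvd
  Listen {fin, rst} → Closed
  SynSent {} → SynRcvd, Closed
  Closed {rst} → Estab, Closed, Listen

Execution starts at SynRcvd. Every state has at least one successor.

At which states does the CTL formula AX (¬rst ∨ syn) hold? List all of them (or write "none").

States satisfying ¬rst ∨ syn: {SynRcvd, Estab, SynSent}.
States satisfying AX (¬rst ∨ syn): {Estab}.

{Estab}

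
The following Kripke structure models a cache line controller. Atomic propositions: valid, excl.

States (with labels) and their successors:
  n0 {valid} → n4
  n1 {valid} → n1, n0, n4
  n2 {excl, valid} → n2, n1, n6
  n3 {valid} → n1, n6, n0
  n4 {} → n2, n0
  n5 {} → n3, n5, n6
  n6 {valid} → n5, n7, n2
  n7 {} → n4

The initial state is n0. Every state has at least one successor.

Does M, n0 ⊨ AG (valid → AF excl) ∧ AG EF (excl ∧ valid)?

States satisfying valid → AF excl: {n2, n4, n5, n7}.
States satisfying AG (valid → AF excl): ∅.
States satisfying EF (excl ∧ valid): {n0, n1, n2, n3, n4, n5, n6, n7}.
States satisfying AG EF (excl ∧ valid): {n0, n1, n2, n3, n4, n5, n6, n7}.
States satisfying AG (valid → AF excl) ∧ AG EF (excl ∧ valid): ∅.
n0 ∉ Sat(AG (valid → AF excl) ∧ AG EF (excl ∧ valid)).

No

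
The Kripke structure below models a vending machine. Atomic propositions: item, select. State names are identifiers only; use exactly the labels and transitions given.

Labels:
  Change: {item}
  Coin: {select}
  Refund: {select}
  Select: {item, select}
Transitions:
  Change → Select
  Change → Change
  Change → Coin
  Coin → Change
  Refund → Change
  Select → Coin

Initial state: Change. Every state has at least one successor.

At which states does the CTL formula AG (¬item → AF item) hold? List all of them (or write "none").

{Change, Coin, Refund, Select}

States satisfying ¬item → AF item: {Change, Coin, Refund, Select}.
States satisfying AG (¬item → AF item): {Change, Coin, Refund, Select}.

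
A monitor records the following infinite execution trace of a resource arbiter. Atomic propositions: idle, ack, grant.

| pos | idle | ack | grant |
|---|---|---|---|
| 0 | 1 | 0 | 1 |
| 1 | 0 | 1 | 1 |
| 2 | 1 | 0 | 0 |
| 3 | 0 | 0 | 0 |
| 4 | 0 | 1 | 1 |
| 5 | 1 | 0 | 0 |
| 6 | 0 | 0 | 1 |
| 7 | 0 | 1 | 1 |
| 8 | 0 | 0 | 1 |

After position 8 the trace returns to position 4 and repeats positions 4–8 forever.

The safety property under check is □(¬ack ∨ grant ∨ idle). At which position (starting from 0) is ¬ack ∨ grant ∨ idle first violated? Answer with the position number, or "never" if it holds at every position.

never

¬ack ∨ grant ∨ idle holds at every position 0..8, and those are all the positions the trace ever visits, so the invariant □(¬ack ∨ grant ∨ idle) is never violated.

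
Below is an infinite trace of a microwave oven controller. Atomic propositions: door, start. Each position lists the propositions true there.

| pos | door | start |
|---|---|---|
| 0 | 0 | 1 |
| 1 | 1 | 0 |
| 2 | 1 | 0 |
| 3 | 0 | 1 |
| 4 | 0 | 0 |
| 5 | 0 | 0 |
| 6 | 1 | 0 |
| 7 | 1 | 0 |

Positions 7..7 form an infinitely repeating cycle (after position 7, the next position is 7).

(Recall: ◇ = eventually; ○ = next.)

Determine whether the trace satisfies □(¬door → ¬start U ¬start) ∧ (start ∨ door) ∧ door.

¬door → ¬start U ¬start must hold at every position from 0 onward. It fails at position 0, so □(¬door → ¬start U ¬start) is false.
Positions where ¬door holds: 0, 3, 4, 5.
Check ¬start U ¬start at each: 0→fails, 3→fails, 4→ok, 5→ok.
At position 0: □(¬door → ¬start U ¬start) is false; (start ∨ door) ∧ door is false; so □(¬door → ¬start U ¬start) ∧ (start ∨ door) ∧ door is false.

No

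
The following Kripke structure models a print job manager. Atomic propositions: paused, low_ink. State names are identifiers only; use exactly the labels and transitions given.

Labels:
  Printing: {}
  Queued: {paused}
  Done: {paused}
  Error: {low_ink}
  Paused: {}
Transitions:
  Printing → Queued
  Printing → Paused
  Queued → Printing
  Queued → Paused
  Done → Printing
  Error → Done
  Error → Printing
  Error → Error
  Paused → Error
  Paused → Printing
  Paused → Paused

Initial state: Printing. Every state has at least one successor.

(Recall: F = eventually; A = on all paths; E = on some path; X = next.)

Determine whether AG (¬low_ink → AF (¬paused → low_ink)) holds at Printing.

States satisfying ¬low_ink → AF (¬paused → low_ink): {Queued, Done, Error}.
States satisfying AG (¬low_ink → AF (¬paused → low_ink)): ∅.
Paused is reachable from Printing and violates ¬low_ink → AF (¬paused → low_ink), so AG fails at Printing.
Printing ∉ Sat(AG (¬low_ink → AF (¬paused → low_ink))).

No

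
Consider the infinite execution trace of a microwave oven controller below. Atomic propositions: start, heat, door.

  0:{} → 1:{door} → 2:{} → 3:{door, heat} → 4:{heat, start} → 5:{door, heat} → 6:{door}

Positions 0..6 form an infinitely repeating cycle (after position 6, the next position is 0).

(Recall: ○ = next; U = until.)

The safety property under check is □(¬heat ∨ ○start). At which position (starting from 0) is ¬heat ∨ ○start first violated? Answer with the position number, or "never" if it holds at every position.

Check ¬heat ∨ ○start at each position in order: 0 ✓, 1 ✓, 2 ✓, 3 ✓.
At position 4 the labels are {heat, start} and the next position 5 has {door, heat}, so ¬heat ∨ ○start is false there. This is the first violation.

4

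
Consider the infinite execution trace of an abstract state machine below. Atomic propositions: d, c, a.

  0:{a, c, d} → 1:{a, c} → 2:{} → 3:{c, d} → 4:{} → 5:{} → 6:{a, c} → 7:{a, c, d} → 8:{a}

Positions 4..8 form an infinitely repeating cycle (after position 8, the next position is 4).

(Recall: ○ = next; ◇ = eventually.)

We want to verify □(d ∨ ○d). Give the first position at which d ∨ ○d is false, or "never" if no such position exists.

1

Check d ∨ ○d at each position in order: 0 ✓.
At position 1 the labels are {a, c} and the next position 2 has {}, so d ∨ ○d is false there. This is the first violation.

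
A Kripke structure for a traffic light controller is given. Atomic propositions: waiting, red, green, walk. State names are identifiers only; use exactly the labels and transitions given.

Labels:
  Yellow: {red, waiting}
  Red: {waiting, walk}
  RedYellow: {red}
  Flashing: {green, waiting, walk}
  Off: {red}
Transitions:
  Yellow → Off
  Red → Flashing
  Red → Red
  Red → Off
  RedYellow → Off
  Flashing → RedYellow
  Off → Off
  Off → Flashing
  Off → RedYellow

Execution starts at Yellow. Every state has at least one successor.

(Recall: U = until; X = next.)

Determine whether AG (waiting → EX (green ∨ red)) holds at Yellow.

States satisfying waiting → EX (green ∨ red): {Yellow, Red, RedYellow, Flashing, Off}.
States satisfying AG (waiting → EX (green ∨ red)): {Yellow, Red, RedYellow, Flashing, Off}.
Every state reachable from Yellow satisfies waiting → EX (green ∨ red).
Yellow ∈ Sat(AG (waiting → EX (green ∨ red))).

Holds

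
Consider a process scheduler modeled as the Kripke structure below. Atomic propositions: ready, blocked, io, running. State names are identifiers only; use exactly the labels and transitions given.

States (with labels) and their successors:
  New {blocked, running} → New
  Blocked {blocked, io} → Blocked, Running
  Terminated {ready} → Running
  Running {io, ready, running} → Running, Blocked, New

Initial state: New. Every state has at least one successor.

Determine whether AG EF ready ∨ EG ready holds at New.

States satisfying EF ready: {Blocked, Terminated, Running}.
States satisfying AG EF ready: ∅.
States satisfying ready: {Terminated, Running}.
States satisfying EG ready: {Terminated, Running}.
States satisfying AG EF ready ∨ EG ready: {Terminated, Running}.
New ∉ Sat(AG EF ready ∨ EG ready).

Does not hold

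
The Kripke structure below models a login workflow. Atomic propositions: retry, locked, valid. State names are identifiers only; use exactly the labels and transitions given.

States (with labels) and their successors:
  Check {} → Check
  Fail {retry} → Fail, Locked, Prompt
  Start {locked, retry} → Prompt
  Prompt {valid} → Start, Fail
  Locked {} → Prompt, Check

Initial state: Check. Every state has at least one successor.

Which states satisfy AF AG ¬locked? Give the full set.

States satisfying AG ¬locked: {Check}.
States satisfying AF AG ¬locked: {Check}.

{Check}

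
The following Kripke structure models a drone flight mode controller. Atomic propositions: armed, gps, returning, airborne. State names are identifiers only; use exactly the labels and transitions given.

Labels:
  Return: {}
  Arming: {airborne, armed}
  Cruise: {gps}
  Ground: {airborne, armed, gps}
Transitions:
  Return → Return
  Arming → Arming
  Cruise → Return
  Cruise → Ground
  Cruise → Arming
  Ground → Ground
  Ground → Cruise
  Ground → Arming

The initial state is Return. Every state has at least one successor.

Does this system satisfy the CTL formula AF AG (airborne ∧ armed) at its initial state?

States satisfying AG (airborne ∧ armed): {Arming}.
States satisfying AF AG (airborne ∧ armed): {Arming}.
There is a path from Return along which AG (airborne ∧ armed) never holds.
Return ∉ Sat(AF AG (airborne ∧ armed)).

Violated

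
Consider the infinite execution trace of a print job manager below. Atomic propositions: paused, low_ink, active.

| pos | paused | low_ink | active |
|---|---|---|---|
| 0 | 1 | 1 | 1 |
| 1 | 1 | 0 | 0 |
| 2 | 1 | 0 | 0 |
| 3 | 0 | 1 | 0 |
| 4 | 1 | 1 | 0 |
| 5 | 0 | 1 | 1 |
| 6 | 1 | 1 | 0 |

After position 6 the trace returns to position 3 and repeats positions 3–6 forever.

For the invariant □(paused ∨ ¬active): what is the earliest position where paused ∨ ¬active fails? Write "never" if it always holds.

5

Check paused ∨ ¬active at each position in order: 0 ✓, 1 ✓, 2 ✓, 3 ✓, 4 ✓.
At position 5 the labels are {active, low_ink}, so paused ∨ ¬active is false there. This is the first violation.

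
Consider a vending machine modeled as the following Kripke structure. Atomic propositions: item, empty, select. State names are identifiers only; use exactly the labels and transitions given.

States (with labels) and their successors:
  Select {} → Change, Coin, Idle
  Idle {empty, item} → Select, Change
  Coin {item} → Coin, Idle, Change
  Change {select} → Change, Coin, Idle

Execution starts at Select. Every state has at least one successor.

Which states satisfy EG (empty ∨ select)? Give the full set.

States satisfying empty ∨ select: {Idle, Change}.
States satisfying EG (empty ∨ select): {Idle, Change}.

{Idle, Change}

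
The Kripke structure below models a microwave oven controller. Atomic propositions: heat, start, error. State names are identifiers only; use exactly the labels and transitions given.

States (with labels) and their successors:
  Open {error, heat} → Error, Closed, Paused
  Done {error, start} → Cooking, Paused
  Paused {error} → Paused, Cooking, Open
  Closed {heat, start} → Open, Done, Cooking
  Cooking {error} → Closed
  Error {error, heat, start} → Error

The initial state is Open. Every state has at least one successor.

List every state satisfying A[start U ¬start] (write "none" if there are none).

{Open, Done, Paused, Closed, Cooking}

States satisfying start: {Done, Closed, Error}.
States satisfying ¬start: {Open, Paused, Cooking}.
States satisfying A[start U ¬start]: {Open, Done, Paused, Closed, Cooking}.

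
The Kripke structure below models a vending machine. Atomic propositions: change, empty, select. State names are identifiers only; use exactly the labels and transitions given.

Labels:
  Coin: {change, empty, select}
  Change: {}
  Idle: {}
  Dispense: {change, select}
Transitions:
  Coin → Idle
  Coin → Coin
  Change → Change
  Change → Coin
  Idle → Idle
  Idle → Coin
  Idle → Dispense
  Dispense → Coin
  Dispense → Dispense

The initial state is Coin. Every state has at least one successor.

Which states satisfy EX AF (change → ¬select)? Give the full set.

States satisfying AF (change → ¬select): {Change, Idle}.
States satisfying EX AF (change → ¬select): {Coin, Change, Idle}.

{Coin, Change, Idle}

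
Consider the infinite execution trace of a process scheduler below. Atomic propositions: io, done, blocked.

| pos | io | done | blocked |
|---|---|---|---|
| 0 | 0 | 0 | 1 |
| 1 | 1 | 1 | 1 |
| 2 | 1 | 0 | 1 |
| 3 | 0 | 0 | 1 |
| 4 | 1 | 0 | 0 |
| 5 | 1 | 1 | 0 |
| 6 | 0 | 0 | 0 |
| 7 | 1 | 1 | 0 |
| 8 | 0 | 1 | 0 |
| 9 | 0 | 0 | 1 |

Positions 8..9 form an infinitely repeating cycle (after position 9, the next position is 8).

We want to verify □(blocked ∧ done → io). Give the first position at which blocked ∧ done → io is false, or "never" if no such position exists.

blocked ∧ done → io holds at every position 0..9, and those are all the positions the trace ever visits, so the invariant □(blocked ∧ done → io) is never violated.

never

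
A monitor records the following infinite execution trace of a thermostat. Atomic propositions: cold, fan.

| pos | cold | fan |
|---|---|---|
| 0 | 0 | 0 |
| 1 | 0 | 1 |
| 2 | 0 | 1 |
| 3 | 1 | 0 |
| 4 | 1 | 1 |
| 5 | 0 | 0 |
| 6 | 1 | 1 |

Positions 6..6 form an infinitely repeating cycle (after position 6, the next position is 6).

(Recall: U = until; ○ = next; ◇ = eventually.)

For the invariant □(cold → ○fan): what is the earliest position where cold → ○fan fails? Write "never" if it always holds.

Check cold → ○fan at each position in order: 0 ✓, 1 ✓, 2 ✓, 3 ✓.
At position 4 the labels are {cold, fan} and the next position 5 has {}, so cold → ○fan is false there. This is the first violation.

4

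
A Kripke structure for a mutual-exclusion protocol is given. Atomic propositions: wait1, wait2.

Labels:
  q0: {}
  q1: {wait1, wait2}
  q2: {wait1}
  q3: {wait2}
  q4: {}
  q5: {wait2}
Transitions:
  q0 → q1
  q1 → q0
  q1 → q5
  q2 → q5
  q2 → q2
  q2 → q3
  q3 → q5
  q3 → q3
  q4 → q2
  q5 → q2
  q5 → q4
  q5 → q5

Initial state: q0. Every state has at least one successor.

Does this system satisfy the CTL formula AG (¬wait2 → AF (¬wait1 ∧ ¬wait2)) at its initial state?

No

States satisfying ¬wait2 → AF (¬wait1 ∧ ¬wait2): {q0, q1, q3, q4, q5}.
States satisfying AG (¬wait2 → AF (¬wait1 ∧ ¬wait2)): ∅.
q2 is reachable from q0 and violates ¬wait2 → AF (¬wait1 ∧ ¬wait2), so AG fails at q0.
q0 ∉ Sat(AG (¬wait2 → AF (¬wait1 ∧ ¬wait2))).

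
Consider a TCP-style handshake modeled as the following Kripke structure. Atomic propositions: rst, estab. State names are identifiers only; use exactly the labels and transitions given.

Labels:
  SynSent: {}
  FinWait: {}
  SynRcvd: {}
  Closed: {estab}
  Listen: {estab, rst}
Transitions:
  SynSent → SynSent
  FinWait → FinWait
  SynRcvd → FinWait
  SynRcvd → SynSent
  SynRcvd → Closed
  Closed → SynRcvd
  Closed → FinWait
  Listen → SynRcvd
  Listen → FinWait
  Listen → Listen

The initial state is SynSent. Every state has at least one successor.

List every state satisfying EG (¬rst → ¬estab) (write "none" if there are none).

States satisfying ¬rst → ¬estab: {SynSent, FinWait, SynRcvd, Listen}.
States satisfying EG (¬rst → ¬estab): {SynSent, FinWait, SynRcvd, Listen}.

{SynSent, FinWait, SynRcvd, Listen}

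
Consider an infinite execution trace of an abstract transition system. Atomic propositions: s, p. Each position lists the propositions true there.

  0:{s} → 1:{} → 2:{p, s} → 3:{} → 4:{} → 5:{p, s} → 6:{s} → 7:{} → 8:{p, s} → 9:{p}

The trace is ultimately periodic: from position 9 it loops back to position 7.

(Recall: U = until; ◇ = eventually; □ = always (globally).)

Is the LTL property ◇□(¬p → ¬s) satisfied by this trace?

Holds

□(¬p → ¬s) holds at position 7, which is reachable from 0, so ◇□(¬p → ¬s) holds.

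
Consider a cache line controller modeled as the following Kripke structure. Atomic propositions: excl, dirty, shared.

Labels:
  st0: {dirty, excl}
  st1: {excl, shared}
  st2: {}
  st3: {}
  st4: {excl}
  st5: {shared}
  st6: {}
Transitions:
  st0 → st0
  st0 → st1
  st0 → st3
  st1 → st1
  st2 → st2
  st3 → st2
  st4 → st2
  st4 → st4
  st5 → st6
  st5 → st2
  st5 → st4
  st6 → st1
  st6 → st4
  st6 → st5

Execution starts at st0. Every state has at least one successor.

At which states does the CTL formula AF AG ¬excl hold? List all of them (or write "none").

States satisfying AG ¬excl: {st2, st3}.
States satisfying AF AG ¬excl: {st2, st3}.

{st2, st3}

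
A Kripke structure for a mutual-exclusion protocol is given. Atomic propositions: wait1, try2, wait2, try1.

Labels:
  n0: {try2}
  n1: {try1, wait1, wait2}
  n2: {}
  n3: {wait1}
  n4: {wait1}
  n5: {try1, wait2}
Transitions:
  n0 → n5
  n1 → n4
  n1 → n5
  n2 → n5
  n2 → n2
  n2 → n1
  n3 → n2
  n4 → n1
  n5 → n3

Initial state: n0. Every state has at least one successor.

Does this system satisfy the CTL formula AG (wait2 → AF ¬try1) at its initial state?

States satisfying wait2 → AF ¬try1: {n0, n1, n2, n3, n4, n5}.
States satisfying AG (wait2 → AF ¬try1): {n0, n1, n2, n3, n4, n5}.
Every state reachable from n0 satisfies wait2 → AF ¬try1.
n0 ∈ Sat(AG (wait2 → AF ¬try1)).

Yes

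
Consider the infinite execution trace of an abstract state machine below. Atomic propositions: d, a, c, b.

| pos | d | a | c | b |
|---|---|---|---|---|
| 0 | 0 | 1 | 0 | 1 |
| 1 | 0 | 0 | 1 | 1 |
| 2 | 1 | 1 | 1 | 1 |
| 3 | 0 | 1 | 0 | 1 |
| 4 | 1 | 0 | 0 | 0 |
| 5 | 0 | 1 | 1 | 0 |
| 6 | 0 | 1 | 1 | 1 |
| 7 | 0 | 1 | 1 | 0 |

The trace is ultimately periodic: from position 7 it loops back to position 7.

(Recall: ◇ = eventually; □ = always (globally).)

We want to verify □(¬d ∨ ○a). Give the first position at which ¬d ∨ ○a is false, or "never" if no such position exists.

never

¬d ∨ ○a holds at every position 0..7, and those are all the positions the trace ever visits, so the invariant □(¬d ∨ ○a) is never violated.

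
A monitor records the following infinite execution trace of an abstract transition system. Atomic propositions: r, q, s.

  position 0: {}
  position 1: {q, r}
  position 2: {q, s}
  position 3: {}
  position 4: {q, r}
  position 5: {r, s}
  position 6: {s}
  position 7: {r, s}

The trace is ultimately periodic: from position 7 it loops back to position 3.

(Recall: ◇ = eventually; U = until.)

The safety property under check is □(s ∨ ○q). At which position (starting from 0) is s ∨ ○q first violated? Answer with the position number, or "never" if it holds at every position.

4

Check s ∨ ○q at each position in order: 0 ✓, 1 ✓, 2 ✓, 3 ✓.
At position 4 the labels are {q, r} and the next position 5 has {r, s}, so s ∨ ○q is false there. This is the first violation.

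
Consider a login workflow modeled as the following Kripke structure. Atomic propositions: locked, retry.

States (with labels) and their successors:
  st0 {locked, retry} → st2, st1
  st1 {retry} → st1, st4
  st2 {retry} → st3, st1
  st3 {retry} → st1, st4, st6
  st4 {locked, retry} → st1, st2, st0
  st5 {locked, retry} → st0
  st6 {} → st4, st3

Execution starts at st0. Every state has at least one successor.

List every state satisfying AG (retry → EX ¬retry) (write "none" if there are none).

States satisfying retry → EX ¬retry: {st3, st6}.
States satisfying AG (retry → EX ¬retry): ∅.

none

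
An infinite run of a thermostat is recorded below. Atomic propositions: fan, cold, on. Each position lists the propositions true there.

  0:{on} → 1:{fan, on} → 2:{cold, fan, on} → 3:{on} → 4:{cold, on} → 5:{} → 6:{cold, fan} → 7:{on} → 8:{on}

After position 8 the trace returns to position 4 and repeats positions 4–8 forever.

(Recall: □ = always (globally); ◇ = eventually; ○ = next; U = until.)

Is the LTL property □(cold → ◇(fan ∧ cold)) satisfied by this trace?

cold → ◇(fan ∧ cold) holds at every position 0..8, and those are all positions ever visited, so □(cold → ◇(fan ∧ cold)) holds.
Positions where cold holds: 2, 4, 6.
Check ◇(fan ∧ cold) at each: 2→ok, 4→ok, 6→ok.

Yes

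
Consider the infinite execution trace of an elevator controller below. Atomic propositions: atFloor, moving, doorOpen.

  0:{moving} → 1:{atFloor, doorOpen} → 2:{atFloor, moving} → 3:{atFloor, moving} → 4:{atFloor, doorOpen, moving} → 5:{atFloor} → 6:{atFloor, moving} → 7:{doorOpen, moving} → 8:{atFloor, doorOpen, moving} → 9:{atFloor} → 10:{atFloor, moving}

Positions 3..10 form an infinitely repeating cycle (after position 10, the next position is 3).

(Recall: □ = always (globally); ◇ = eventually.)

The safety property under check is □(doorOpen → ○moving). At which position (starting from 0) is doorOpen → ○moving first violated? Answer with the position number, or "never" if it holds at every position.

4

Check doorOpen → ○moving at each position in order: 0 ✓, 1 ✓, 2 ✓, 3 ✓.
At position 4 the labels are {atFloor, doorOpen, moving} and the next position 5 has {atFloor}, so doorOpen → ○moving is false there. This is the first violation.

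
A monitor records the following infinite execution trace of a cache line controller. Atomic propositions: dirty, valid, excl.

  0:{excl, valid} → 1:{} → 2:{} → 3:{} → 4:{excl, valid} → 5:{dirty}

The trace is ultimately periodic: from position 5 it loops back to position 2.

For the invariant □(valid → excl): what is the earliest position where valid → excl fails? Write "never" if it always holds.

valid → excl holds at every position 0..5, and those are all the positions the trace ever visits, so the invariant □(valid → excl) is never violated.

never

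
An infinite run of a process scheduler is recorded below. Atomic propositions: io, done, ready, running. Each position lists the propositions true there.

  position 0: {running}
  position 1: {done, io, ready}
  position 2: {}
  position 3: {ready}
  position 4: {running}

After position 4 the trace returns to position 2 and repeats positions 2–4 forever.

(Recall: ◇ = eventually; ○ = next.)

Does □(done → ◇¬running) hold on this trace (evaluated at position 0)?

Holds

done → ◇¬running holds at every position 0..4, and those are all positions ever visited, so □(done → ◇¬running) holds.
Positions where done holds: 1.
Check ◇¬running at each: 1→ok.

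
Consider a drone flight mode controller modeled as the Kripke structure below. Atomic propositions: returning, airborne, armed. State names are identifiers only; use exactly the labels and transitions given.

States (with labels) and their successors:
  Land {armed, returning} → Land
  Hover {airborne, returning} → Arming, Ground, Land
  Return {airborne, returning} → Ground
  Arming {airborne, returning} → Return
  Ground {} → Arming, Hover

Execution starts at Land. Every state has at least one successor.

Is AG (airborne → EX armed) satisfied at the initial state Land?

Satisfied

States satisfying airborne → EX armed: {Land, Hover, Ground}.
States satisfying AG (airborne → EX armed): {Land}.
Every state reachable from Land satisfies airborne → EX armed.
Land ∈ Sat(AG (airborne → EX armed)).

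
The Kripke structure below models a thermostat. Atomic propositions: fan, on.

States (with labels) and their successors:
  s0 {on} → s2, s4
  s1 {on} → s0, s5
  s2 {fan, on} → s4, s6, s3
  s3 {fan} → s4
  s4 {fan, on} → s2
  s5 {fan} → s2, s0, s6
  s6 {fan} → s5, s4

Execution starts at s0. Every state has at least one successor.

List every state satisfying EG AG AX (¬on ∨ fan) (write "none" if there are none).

none

States satisfying AG AX (¬on ∨ fan): ∅.
States satisfying EG AG AX (¬on ∨ fan): ∅.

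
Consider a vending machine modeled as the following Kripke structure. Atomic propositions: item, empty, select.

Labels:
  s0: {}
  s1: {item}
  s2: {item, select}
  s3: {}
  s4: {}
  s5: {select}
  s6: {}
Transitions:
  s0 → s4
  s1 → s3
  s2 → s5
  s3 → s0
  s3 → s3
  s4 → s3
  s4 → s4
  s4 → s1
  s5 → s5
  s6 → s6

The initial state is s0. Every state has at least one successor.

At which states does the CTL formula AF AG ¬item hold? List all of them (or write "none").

{s2, s5, s6}

States satisfying AG ¬item: {s5, s6}.
States satisfying AF AG ¬item: {s2, s5, s6}.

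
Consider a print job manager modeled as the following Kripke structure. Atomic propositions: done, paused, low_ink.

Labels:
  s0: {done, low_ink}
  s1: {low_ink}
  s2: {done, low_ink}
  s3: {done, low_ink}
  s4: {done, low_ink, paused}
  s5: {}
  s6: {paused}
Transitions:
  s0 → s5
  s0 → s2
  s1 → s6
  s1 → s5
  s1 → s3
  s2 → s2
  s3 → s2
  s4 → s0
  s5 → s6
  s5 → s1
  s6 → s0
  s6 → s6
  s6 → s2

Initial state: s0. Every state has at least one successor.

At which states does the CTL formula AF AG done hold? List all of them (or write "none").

States satisfying AG done: {s2, s3}.
States satisfying AF AG done: {s2, s3}.

{s2, s3}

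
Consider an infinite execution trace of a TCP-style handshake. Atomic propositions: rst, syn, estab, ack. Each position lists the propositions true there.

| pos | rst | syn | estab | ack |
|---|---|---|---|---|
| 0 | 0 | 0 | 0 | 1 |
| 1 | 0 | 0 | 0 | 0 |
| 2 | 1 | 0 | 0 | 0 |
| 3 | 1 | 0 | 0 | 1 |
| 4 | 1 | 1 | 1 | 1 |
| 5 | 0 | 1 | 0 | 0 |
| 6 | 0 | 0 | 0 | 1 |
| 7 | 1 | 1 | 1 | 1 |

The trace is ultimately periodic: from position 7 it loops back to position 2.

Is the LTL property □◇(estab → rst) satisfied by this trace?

◇(estab → rst) holds at every position 0..7, and those are all positions ever visited, so □◇(estab → rst) holds.

Satisfied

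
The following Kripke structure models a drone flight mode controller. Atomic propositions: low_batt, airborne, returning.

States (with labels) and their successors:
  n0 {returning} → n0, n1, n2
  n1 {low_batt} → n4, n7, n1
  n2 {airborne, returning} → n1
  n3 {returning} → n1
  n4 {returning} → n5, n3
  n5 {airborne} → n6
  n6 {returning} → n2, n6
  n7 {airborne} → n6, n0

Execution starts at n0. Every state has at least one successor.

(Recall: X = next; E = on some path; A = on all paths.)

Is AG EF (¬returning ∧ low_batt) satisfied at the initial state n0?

Yes

States satisfying EF (¬returning ∧ low_batt): {n0, n1, n2, n3, n4, n5, n6, n7}.
States satisfying AG EF (¬returning ∧ low_batt): {n0, n1, n2, n3, n4, n5, n6, n7}.
Every state reachable from n0 satisfies EF (¬returning ∧ low_batt).
n0 ∈ Sat(AG EF (¬returning ∧ low_batt)).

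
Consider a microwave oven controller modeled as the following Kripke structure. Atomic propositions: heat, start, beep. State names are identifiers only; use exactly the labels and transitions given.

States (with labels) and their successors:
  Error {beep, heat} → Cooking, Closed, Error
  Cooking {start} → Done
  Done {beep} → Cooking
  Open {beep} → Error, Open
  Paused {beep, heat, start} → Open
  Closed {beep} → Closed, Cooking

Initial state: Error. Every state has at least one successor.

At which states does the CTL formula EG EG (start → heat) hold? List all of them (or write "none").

States satisfying EG (start → heat): {Error, Open, Paused, Closed}.
States satisfying EG EG (start → heat): {Error, Open, Paused, Closed}.

{Error, Open, Paused, Closed}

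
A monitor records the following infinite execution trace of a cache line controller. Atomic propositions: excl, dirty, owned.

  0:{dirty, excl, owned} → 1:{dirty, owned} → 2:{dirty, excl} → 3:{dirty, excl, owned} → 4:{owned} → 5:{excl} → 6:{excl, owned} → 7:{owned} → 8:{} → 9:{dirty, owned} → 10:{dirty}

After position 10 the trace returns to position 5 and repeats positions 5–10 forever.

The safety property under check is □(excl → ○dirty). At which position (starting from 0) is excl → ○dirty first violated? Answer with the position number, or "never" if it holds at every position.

Check excl → ○dirty at each position in order: 0 ✓, 1 ✓, 2 ✓.
At position 3 the labels are {dirty, excl, owned} and the next position 4 has {owned}, so excl → ○dirty is false there. This is the first violation.

3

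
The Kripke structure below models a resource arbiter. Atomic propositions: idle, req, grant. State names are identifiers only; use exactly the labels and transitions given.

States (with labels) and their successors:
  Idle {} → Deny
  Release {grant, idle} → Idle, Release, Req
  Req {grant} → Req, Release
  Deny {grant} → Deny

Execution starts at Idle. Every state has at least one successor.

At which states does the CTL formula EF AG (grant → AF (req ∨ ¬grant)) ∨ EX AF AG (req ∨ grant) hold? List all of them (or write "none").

{Idle, Release, Deny}

States satisfying AG (grant → AF (req ∨ ¬grant)): ∅.
States satisfying EF AG (grant → AF (req ∨ ¬grant)): ∅.
States satisfying AF AG (req ∨ grant): {Idle, Deny}.
States satisfying EX AF AG (req ∨ grant): {Idle, Release, Deny}.
States satisfying EF AG (grant → AF (req ∨ ¬grant)) ∨ EX AF AG (req ∨ grant): {Idle, Release, Deny}.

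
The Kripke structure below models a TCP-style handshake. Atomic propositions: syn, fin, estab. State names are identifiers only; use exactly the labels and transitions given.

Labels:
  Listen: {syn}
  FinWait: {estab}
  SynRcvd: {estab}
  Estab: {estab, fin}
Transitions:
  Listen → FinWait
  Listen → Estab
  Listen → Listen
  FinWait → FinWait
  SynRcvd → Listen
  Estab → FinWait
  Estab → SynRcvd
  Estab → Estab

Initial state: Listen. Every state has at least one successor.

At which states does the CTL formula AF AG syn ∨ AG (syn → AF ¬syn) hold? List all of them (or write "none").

States satisfying AG syn: ∅.
States satisfying AF AG syn: ∅.
States satisfying syn → AF ¬syn: {FinWait, SynRcvd, Estab}.
States satisfying AG (syn → AF ¬syn): {FinWait}.
States satisfying AF AG syn ∨ AG (syn → AF ¬syn): {FinWait}.

{FinWait}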